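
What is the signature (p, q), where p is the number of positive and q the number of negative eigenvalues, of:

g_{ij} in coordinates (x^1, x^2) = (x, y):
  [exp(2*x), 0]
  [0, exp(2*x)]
The metric is diagonal, so its eigenvalues are the diagonal entries: exp(2*x), exp(2*x) (at a generic point, where coordinate-dependent entries are positive).
2 positive, 0 negative.
(2, 0) - Riemannian (positive definite)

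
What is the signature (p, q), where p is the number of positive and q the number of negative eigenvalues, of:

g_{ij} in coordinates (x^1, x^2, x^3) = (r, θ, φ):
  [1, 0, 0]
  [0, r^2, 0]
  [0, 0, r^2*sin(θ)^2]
The metric is diagonal, so its eigenvalues are the diagonal entries: 1, r^2, r^2*sin(θ)^2 (at a generic point, where coordinate-dependent entries are positive).
3 positive, 0 negative.
(3, 0) - Riemannian (positive definite)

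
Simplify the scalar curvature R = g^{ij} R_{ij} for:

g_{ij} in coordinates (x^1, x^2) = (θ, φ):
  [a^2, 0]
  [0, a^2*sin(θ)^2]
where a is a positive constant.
Non-zero Christoffel symbols (Γ^k_{ij} = Γ^k_{ji}):
Γ^θ_{φ φ} = -sin(2*θ)/2
Γ^φ_{θ φ} = 1/tan(θ)
Ricci tensor (R_{ij} = R^k_{ikj}): R_{θθ} = 1, R_{θφ} = 0, R_{φφ} = sin(θ)^2
Inverse metric: g^{θθ} = 1/a^2, g^{φφ} = 1/(a^2*sin(θ)^2)
R = g^{ij} R_{ij} = (1/a^2)(1) + (1/(a^2*sin(θ)^2))(sin(θ)^2) = 2/a^2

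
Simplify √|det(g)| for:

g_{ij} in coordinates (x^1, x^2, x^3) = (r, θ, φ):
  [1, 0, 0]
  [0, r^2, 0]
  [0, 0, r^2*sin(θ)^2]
det(g) = r^4*sin(θ)^2
√|det(g)| = r^2*sin(θ) (taking 0 < θ < π so that |sin(θ)| = sin(θ))
Volume element: dV = r^2*sin(θ) dr dθ dφ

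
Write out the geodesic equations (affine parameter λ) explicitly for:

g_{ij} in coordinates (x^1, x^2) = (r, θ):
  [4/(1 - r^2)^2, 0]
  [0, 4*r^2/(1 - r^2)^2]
Geodesic equation: d^2x^k/dλ^2 + Γ^k_{ij} (dx^i/dλ)(dx^j/dλ) = 0.
Non-zero Christoffel symbols:
Γ^r_{r r} = 2*r/(1 - r^2)
Γ^r_{θ θ} = (r^3 + r)/(r^2 - 1)
Γ^θ_{r θ} = (-r^2 - 1)/(r^3 - r)
Substituting (the symmetric pair Γ^k_{ij}, Γ^k_{ji} combines into a factor 2):
d^2r/dλ^2 + (2*r/(1 - r^2)) (dr/dλ)^2 + ((r^3 + r)/(r^2 - 1)) (dθ/dλ)^2 = 0
d^2θ/dλ^2 + ((-2*r^2 - 2)/(r^3 - r)) (dr/dλ)(dθ/dλ) = 0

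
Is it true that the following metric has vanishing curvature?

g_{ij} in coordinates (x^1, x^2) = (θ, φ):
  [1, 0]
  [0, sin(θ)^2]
Non-zero Christoffel symbols:
Γ^θ_{φ φ} = -sin(2*θ)/2
Γ^φ_{θ φ} = 1/tan(θ)
Ricci tensor: R_{θθ} = 1, R_{θφ} = 0, R_{φφ} = sin(θ)^2
The Ricci tensor is non-zero, so the Riemann tensor is non-zero: not flat.
No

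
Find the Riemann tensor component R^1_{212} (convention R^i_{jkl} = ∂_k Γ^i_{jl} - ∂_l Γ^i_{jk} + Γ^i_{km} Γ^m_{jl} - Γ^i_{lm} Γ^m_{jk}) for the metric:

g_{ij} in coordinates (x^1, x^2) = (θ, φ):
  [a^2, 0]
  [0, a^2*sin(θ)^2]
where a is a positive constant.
Non-zero Christoffel symbols (Γ^k_{ij} = Γ^k_{ji}):
Γ^θ_{φ φ} = -sin(2*θ)/2
Γ^φ_{θ φ} = 1/tan(θ)
R^θ_{φ θ φ} = ∂_θ Γ^θ_{φ φ} - ∂_φ Γ^θ_{φ θ} + Γ^θ_{θ m} Γ^m_{φ φ} - Γ^θ_{φ m} Γ^m_{φ θ}
  = (-cos(2*θ)) - (0) + (0) - (-cos(θ)^2) = sin(θ)^2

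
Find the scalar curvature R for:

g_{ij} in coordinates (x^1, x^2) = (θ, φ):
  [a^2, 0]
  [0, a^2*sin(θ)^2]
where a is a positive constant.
Non-zero Christoffel symbols (Γ^k_{ij} = Γ^k_{ji}):
Γ^θ_{φ φ} = -sin(2*θ)/2
Γ^φ_{θ φ} = 1/tan(θ)
Ricci tensor (R_{ij} = R^k_{ikj}): R_{θθ} = 1, R_{θφ} = 0, R_{φφ} = sin(θ)^2
Inverse metric: g^{θθ} = 1/a^2, g^{φφ} = 1/(a^2*sin(θ)^2)
R = g^{ij} R_{ij} = (1/a^2)(1) + (1/(a^2*sin(θ)^2))(sin(θ)^2) = 2/a^2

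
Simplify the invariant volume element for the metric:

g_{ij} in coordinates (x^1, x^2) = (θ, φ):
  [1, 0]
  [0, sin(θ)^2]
det(g) = sin(θ)^2
√|det(g)| = sin(θ) (taking 0 < θ < π so that |sin(θ)| = sin(θ))
Volume element: dV = sin(θ) dθ dφ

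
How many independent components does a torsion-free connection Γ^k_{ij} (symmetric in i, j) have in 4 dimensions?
Γ^k_{ij} has n choices for the upper index and n(n+1)/2 independent symmetric lower index pairs.
Total = 4 × 4×5/2 = 4 × 10 = 40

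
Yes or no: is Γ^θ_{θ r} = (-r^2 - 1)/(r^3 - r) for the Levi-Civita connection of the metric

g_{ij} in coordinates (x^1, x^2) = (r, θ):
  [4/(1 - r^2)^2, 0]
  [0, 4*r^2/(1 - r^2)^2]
Γ^θ_{θ r} = (1/2) g^{θθ} (∂_θ g_{θr} + ∂_r g_{θθ} - ∂_θ g_{θr}) = (1/2)((1 - r^2)^2/(4*r^2))((0) + (-8*(r^3 + r)/(r^2 - 1)^3) - (0)) = (-r^2 - 1)/(r^3 - r)
This equals the proposed value (-r^2 - 1)/(r^3 - r).
Yes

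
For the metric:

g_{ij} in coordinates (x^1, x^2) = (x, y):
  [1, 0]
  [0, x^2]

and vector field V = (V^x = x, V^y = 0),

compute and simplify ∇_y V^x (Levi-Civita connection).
Non-zero Christoffel symbols:
Γ^x_{y y} = -x
Γ^y_{x y} = 1/x
∇_y V^x = ∂_y V^x + Γ^x_{y j} V^j
  = (0) + (0)(x) + (-x)(0)
  = 0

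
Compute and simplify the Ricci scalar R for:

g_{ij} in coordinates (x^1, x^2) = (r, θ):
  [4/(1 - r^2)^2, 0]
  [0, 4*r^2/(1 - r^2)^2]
Non-zero Christoffel symbols (Γ^k_{ij} = Γ^k_{ji}):
Γ^r_{r r} = 2*r/(1 - r^2)
Γ^r_{θ θ} = (r^3 + r)/(r^2 - 1)
Γ^θ_{r θ} = (-r^2 - 1)/(r^3 - r)
Ricci tensor (R_{ij} = R^k_{ikj}): R_{rr} = -4/(r^2 - 1)^2, R_{rθ} = 0, R_{θθ} = -4*r^2/(r^2 - 1)^2
Inverse metric: g^{rr} = (1 - r^2)^2/4, g^{θθ} = (1 - r^2)^2/(4*r^2)
R = g^{ij} R_{ij} = ((1 - r^2)^2/4)(-4/(r^2 - 1)^2) + ((1 - r^2)^2/(4*r^2))(-4*r^2/(r^2 - 1)^2) = -2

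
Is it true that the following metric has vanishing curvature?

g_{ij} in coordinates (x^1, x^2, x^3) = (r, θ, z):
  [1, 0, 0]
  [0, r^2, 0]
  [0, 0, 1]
Non-zero Christoffel symbols:
Γ^r_{θ θ} = -r
Γ^θ_{r θ} = 1/r
Ricci tensor: R_{rr} = 0, R_{rθ} = 0, R_{rz} = 0, R_{θθ} = 0, R_{θz} = 0, R_{zz} = 0
All R_{ij} vanish; in 3 dimensions the Riemann tensor is fully determined by the Ricci tensor, so R^i_{jkl} = 0: the metric is flat (curvilinear coordinates on flat space).
Yes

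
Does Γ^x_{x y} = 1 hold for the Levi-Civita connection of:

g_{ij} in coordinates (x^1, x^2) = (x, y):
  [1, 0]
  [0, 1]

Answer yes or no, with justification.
Γ^x_{x y} = (1/2) g^{xx} (∂_x g_{xy} + ∂_y g_{xx} - ∂_x g_{xy}) = (1/2)(1)((0) + (0) - (0)) = 0
This differs from the proposed value 1.
No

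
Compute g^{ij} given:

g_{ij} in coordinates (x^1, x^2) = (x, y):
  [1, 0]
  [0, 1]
The metric is diagonal, so g^{ij} is diagonal with entries 1/g_{ii}: diag(1, 1).
g^{ij}:
  [1, 0]
  [0, 1]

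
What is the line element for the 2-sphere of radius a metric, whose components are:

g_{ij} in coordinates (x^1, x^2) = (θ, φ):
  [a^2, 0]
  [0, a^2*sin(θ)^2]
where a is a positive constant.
ds^2 = g_{ij} dx^i dx^j; only the non-zero components contribute.
ds^2 = a^2 dθ^2 + a^2*sin(θ)^2 dφ^2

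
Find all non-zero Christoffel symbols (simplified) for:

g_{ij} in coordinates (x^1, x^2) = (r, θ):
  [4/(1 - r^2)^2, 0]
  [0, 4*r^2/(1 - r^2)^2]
Using Γ^k_{ij} = (1/2) g^{km} (∂_i g_{mj} + ∂_j g_{mi} - ∂_m g_{ij}); the metric is diagonal, so only the m = k term contributes.
Non-zero symbols (using the symmetry Γ^k_{ij} = Γ^k_{ji}):
Γ^r_{r r} = (1/2) g^{rr} (∂_r g_{rr} + ∂_r g_{rr} - ∂_r g_{rr}) = (1/2)((1 - r^2)^2/4)((16*r/(1 - r^2)^3) + (16*r/(1 - r^2)^3) - (16*r/(1 - r^2)^3)) = 2*r/(1 - r^2)
Γ^r_{θ θ} = (1/2) g^{rr} (∂_θ g_{rθ} + ∂_θ g_{rθ} - ∂_r g_{θθ}) = (1/2)((1 - r^2)^2/4)((0) + (0) - (-8*(r^3 + r)/(r^2 - 1)^3)) = (r^3 + r)/(r^2 - 1)
Γ^θ_{r θ} = (1/2) g^{θθ} (∂_r g_{θθ} + ∂_θ g_{θr} - ∂_θ g_{rθ}) = (1/2)((1 - r^2)^2/(4*r^2))((-8*(r^3 + r)/(r^2 - 1)^3) + (0) - (0)) = (-r^2 - 1)/(r^3 - r)
All other Christoffel symbols are zero.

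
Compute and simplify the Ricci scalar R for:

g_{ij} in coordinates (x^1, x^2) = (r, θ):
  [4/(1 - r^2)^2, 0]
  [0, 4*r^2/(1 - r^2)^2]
Non-zero Christoffel symbols (Γ^k_{ij} = Γ^k_{ji}):
Γ^r_{r r} = 2*r/(1 - r^2)
Γ^r_{θ θ} = (r^3 + r)/(r^2 - 1)
Γ^θ_{r θ} = (-r^2 - 1)/(r^3 - r)
Ricci tensor (R_{ij} = R^k_{ikj}): R_{rr} = -4/(r^2 - 1)^2, R_{rθ} = 0, R_{θθ} = -4*r^2/(r^2 - 1)^2
Inverse metric: g^{rr} = (1 - r^2)^2/4, g^{θθ} = (1 - r^2)^2/(4*r^2)
R = g^{ij} R_{ij} = ((1 - r^2)^2/4)(-4/(r^2 - 1)^2) + ((1 - r^2)^2/(4*r^2))(-4*r^2/(r^2 - 1)^2) = -2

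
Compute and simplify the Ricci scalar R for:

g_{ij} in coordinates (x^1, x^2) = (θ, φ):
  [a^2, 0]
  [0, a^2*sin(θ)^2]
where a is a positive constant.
Non-zero Christoffel symbols (Γ^k_{ij} = Γ^k_{ji}):
Γ^θ_{φ φ} = -sin(2*θ)/2
Γ^φ_{θ φ} = 1/tan(θ)
Ricci tensor (R_{ij} = R^k_{ikj}): R_{θθ} = 1, R_{θφ} = 0, R_{φφ} = sin(θ)^2
Inverse metric: g^{θθ} = 1/a^2, g^{φφ} = 1/(a^2*sin(θ)^2)
R = g^{ij} R_{ij} = (1/a^2)(1) + (1/(a^2*sin(θ)^2))(sin(θ)^2) = 2/a^2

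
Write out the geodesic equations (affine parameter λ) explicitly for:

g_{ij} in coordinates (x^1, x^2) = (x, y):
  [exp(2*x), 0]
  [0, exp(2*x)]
Geodesic equation: d^2x^k/dλ^2 + Γ^k_{ij} (dx^i/dλ)(dx^j/dλ) = 0.
Non-zero Christoffel symbols:
Γ^x_{x x} = 1
Γ^x_{y y} = -1
Γ^y_{x y} = 1
Substituting (the symmetric pair Γ^k_{ij}, Γ^k_{ji} combines into a factor 2):
d^2x/dλ^2 + (dx/dλ)^2 - (dy/dλ)^2 = 0
d^2y/dλ^2 + 2 (dx/dλ)(dy/dλ) = 0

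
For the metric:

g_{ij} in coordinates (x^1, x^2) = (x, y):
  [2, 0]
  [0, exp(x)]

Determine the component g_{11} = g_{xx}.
With x^1 = x, x^2 = y, g_{11} = g_{xx} is the row-1, column-1 entry of the matrix.
g_{11} = 2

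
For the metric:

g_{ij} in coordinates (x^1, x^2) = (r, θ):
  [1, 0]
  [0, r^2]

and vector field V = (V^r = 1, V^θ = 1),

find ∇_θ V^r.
Non-zero Christoffel symbols:
Γ^r_{θ θ} = -r
Γ^θ_{r θ} = 1/r
∇_θ V^r = ∂_θ V^r + Γ^r_{θ j} V^j
  = (0) + (0)(1) + (-r)(1)
  = -r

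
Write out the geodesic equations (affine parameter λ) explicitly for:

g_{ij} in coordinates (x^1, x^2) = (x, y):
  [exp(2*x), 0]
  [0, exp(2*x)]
Geodesic equation: d^2x^k/dλ^2 + Γ^k_{ij} (dx^i/dλ)(dx^j/dλ) = 0.
Non-zero Christoffel symbols:
Γ^x_{x x} = 1
Γ^x_{y y} = -1
Γ^y_{x y} = 1
Substituting (the symmetric pair Γ^k_{ij}, Γ^k_{ji} combines into a factor 2):
d^2x/dλ^2 + (dx/dλ)^2 - (dy/dλ)^2 = 0
d^2y/dλ^2 + 2 (dx/dλ)(dy/dλ) = 0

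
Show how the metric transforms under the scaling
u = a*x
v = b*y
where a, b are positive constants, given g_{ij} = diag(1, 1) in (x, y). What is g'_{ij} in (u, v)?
Invert the transformation: x = u/a, y = v/b
g'_{ij} = (∂x^k/∂x'^i)(∂x^l/∂x'^j) g_{kl}; with g_{kl} = δ_{kl} this is Σ_k (∂x^k/∂x'^i)(∂x^k/∂x'^j).
Jacobian: ∂x/∂u = 1/a, ∂x/∂v = 0, ∂y/∂u = 0, ∂y/∂v = 1/b
g'_{uu} = (1/a)(1/a) + (0)(0) = 1/a^2
g'_{uv} = (1/a)(0) + (0)(1/b) = 0
g'_{vv} = (0)(0) + (1/b)(1/b) = 1/b^2
g'_{ij} = diag(1/a^2, 1/b^2)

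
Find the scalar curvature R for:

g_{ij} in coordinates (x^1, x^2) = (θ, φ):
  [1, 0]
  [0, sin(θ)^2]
Non-zero Christoffel symbols (Γ^k_{ij} = Γ^k_{ji}):
Γ^θ_{φ φ} = -sin(2*θ)/2
Γ^φ_{θ φ} = 1/tan(θ)
Ricci tensor (R_{ij} = R^k_{ikj}): R_{θθ} = 1, R_{θφ} = 0, R_{φφ} = sin(θ)^2
Inverse metric: g^{θθ} = 1, g^{φφ} = 1/sin(θ)^2
R = g^{ij} R_{ij} = (1)(1) + (1/sin(θ)^2)(sin(θ)^2) = 2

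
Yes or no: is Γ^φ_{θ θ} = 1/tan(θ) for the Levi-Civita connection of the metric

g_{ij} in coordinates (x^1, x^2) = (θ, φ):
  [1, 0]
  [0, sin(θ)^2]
Γ^φ_{θ θ} = (1/2) g^{φφ} (∂_θ g_{φθ} + ∂_θ g_{φθ} - ∂_φ g_{θθ}) = (1/2)(1/sin(θ)^2)((0) + (0) - (0)) = 0
This differs from the proposed value 1/tan(θ).
No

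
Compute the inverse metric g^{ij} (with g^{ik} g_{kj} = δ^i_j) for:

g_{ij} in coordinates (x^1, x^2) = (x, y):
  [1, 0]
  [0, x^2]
The metric is diagonal, so g^{ij} is diagonal with entries 1/g_{ii}: diag(1, 1/(x^2)).
g^{ij}:
  [1, 0]
  [0, 1/x^2]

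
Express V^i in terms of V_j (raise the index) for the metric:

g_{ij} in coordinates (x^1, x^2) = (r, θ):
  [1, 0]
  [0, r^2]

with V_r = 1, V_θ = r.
Inverse metric (diagonal): g^{rr} = 1, g^{θθ} = 1/r^2
V^i = g^{ij} V_j:
V^r = (1)(1) + (0)(r) = 1
V^θ = (0)(1) + (1/r^2)(r) = 1/r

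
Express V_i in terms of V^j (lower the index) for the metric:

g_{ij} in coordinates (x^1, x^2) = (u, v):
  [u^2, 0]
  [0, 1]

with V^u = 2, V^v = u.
V_i = g_{ij} V^j:
V_u = (u^2)(2) + (0)(u) = 2*u^2
V_v = (0)(2) + (1)(u) = u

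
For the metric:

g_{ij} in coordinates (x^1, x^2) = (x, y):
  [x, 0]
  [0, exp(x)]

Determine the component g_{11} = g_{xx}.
With x^1 = x, x^2 = y, g_{11} = g_{xx} is the row-1, column-1 entry of the matrix.
g_{11} = x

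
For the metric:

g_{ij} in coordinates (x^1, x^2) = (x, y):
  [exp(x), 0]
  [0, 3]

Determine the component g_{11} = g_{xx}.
With x^1 = x, x^2 = y, g_{11} = g_{xx} is the row-1, column-1 entry of the matrix.
g_{11} = exp(x)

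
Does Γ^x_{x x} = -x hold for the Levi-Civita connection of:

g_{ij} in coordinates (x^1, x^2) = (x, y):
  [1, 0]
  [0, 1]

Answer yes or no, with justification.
Γ^x_{x x} = (1/2) g^{xx} (∂_x g_{xx} + ∂_x g_{xx} - ∂_x g_{xx}) = (1/2)(1)((0) + (0) - (0)) = 0
This differs from the proposed value -x.
No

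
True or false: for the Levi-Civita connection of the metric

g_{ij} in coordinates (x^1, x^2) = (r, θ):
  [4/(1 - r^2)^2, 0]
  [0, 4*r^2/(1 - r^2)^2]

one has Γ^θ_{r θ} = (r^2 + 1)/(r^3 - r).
Γ^θ_{r θ} = (1/2) g^{θθ} (∂_r g_{θθ} + ∂_θ g_{θr} - ∂_θ g_{rθ}) = (1/2)((1 - r^2)^2/(4*r^2))((-8*(r^3 + r)/(r^2 - 1)^3) + (0) - (0)) = (-r^2 - 1)/(r^3 - r)
This differs from the proposed value (r^2 + 1)/(r^3 - r).
False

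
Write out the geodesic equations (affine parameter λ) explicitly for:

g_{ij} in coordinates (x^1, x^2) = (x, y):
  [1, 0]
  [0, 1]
Geodesic equation: d^2x^k/dλ^2 + Γ^k_{ij} (dx^i/dλ)(dx^j/dλ) = 0.
All Christoffel symbols vanish, so the geodesics are straight lines:
d^2x/dλ^2 = 0
d^2y/dλ^2 = 0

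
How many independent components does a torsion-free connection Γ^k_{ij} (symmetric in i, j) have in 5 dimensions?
Γ^k_{ij} has n choices for the upper index and n(n+1)/2 independent symmetric lower index pairs.
Total = 5 × 5×6/2 = 5 × 15 = 75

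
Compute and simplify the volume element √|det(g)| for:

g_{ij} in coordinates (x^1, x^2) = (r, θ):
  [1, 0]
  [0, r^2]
det(g) = r^2
√|det(g)| = r
Volume element: dV = r dr dθ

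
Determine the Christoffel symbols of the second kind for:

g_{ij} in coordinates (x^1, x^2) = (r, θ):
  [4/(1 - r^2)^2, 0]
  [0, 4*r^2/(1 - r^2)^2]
Using Γ^k_{ij} = (1/2) g^{km} (∂_i g_{mj} + ∂_j g_{mi} - ∂_m g_{ij}); the metric is diagonal, so only the m = k term contributes.
Non-zero symbols (using the symmetry Γ^k_{ij} = Γ^k_{ji}):
Γ^r_{r r} = (1/2) g^{rr} (∂_r g_{rr} + ∂_r g_{rr} - ∂_r g_{rr}) = (1/2)((1 - r^2)^2/4)((16*r/(1 - r^2)^3) + (16*r/(1 - r^2)^3) - (16*r/(1 - r^2)^3)) = 2*r/(1 - r^2)
Γ^r_{θ θ} = (1/2) g^{rr} (∂_θ g_{rθ} + ∂_θ g_{rθ} - ∂_r g_{θθ}) = (1/2)((1 - r^2)^2/4)((0) + (0) - (-8*(r^3 + r)/(r^2 - 1)^3)) = (r^3 + r)/(r^2 - 1)
Γ^θ_{r θ} = (1/2) g^{θθ} (∂_r g_{θθ} + ∂_θ g_{θr} - ∂_θ g_{rθ}) = (1/2)((1 - r^2)^2/(4*r^2))((-8*(r^3 + r)/(r^2 - 1)^3) + (0) - (0)) = (-r^2 - 1)/(r^3 - r)
All other Christoffel symbols are zero.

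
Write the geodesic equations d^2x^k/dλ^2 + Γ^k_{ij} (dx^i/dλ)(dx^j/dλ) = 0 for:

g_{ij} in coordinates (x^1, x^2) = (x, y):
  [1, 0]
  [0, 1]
Geodesic equation: d^2x^k/dλ^2 + Γ^k_{ij} (dx^i/dλ)(dx^j/dλ) = 0.
All Christoffel symbols vanish, so the geodesics are straight lines:
d^2x/dλ^2 = 0
d^2y/dλ^2 = 0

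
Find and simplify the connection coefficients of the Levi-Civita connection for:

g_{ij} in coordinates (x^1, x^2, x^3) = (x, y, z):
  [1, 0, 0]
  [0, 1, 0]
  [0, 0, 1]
Using Γ^k_{ij} = (1/2) g^{km} (∂_i g_{mj} + ∂_j g_{mi} - ∂_m g_{ij}); the metric is diagonal, so only the m = k term contributes.
Every metric component is constant, so all ∂_m g_{ij} = 0 and every Christoffel symbol vanishes.
All Christoffel symbols are zero.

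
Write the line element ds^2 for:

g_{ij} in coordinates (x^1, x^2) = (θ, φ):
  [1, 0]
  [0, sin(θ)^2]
ds^2 = g_{ij} dx^i dx^j; only the non-zero components contribute.
ds^2 = dθ^2 + sin(θ)^2 dφ^2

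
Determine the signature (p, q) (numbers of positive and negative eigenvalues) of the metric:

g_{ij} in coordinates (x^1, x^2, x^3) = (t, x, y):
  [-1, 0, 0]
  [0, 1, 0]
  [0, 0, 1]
The metric is diagonal, so its eigenvalues are the diagonal entries: -1, 1, 1 (at a generic point, where coordinate-dependent entries are positive).
2 positive, 1 negative.
(2, 1) - Lorentzian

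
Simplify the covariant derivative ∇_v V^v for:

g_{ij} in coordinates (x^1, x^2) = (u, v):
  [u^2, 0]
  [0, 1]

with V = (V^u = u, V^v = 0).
Non-zero Christoffel symbols:
Γ^u_{u u} = 1/u
∇_v V^v = ∂_v V^v + Γ^v_{v j} V^j
  = (0) + (0)(u) + (0)(0)
  = 0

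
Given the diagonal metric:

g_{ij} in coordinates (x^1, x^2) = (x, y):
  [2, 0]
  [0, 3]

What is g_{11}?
With x^1 = x, x^2 = y, g_{11} = g_{xx} is the row-1, column-1 entry of the matrix.
g_{11} = 2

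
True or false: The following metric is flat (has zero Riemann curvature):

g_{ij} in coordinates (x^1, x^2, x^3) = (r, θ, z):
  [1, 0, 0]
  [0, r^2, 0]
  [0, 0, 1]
Non-zero Christoffel symbols:
Γ^r_{θ θ} = -r
Γ^θ_{r θ} = 1/r
Ricci tensor: R_{rr} = 0, R_{rθ} = 0, R_{rz} = 0, R_{θθ} = 0, R_{θz} = 0, R_{zz} = 0
All R_{ij} vanish; in 3 dimensions the Riemann tensor is fully determined by the Ricci tensor, so R^i_{jkl} = 0: the metric is flat (curvilinear coordinates on flat space).
True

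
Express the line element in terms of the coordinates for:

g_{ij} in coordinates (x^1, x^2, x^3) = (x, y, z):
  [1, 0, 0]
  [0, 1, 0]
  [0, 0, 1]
ds^2 = g_{ij} dx^i dx^j; only the non-zero components contribute.
ds^2 = dx^2 + dy^2 + dz^2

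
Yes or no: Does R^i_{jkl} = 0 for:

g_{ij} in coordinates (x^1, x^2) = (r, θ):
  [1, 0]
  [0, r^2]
Non-zero Christoffel symbols:
Γ^r_{θ θ} = -r
Γ^θ_{r θ} = 1/r
Ricci tensor: R_{rr} = 0, R_{rθ} = 0, R_{θθ} = 0
All R_{ij} vanish; in 2 dimensions the Riemann tensor is fully determined by the Ricci tensor, so R^i_{jkl} = 0: the metric is flat (curvilinear coordinates on flat space).
Yes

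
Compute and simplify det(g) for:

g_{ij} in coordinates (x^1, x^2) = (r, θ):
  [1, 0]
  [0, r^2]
For a 2×2 metric: det(g) = g_{11}·g_{22} - g_{12}·g_{21}
= (1)·(r^2) - (0)·(0)
= r^2 - 0
det(g) = r^2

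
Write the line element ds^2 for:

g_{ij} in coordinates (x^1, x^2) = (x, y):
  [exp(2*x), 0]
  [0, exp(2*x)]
ds^2 = g_{ij} dx^i dx^j; only the non-zero components contribute.
ds^2 = exp(2*x) dx^2 + exp(2*x) dy^2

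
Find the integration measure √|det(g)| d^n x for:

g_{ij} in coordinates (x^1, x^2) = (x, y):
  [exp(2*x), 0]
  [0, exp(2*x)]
det(g) = exp(4*x)
√|det(g)| = exp(2*x)
Volume element: dV = exp(2*x) dx dy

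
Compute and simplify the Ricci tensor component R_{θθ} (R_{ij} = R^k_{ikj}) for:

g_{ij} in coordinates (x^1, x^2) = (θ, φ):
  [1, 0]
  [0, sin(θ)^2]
Non-zero Christoffel symbols (Γ^k_{ij} = Γ^k_{ji}):
Γ^θ_{φ φ} = -sin(2*θ)/2
Γ^φ_{θ φ} = 1/tan(θ)
R^θ_{θ θ θ} = 0 (a repeated index in an antisymmetric pair)
R^φ_{θ φ θ} = ∂_φ Γ^φ_{θ θ} - ∂_θ Γ^φ_{θ φ} + Γ^φ_{φ m} Γ^m_{θ θ} - Γ^φ_{θ m} Γ^m_{θ φ}
  = (0) - (-1/sin(θ)^2) + (0) - (1/tan(θ)^2) = 1
R_{θθ} = R^θ_{θ θ θ} + R^φ_{θ φ θ} = (0) + (1) = 1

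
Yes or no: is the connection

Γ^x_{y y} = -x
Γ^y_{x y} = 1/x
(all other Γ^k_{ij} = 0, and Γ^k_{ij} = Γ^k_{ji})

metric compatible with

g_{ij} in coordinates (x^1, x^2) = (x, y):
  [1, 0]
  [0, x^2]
Using ∇_k g_{ij} = ∂_k g_{ij} - Γ^m_{ki} g_{mj} - Γ^m_{kj} g_{im}:
e.g. ∇_x g_{yy} = (2*x) - (x) - (x) = 0
Every component ∇_k g_{ij} vanishes: the connection is metric compatible.
Yes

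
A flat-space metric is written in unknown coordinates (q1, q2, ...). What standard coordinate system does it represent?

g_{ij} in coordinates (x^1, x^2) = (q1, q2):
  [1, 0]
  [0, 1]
All components are constant and the metric is the identity, i.e. orthonormal rectilinear coordinates.
Cartesian (2D) coordinates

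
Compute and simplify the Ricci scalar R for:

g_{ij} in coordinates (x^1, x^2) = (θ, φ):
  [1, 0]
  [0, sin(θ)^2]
Non-zero Christoffel symbols (Γ^k_{ij} = Γ^k_{ji}):
Γ^θ_{φ φ} = -sin(2*θ)/2
Γ^φ_{θ φ} = 1/tan(θ)
Ricci tensor (R_{ij} = R^k_{ikj}): R_{θθ} = 1, R_{θφ} = 0, R_{φφ} = sin(θ)^2
Inverse metric: g^{θθ} = 1, g^{φφ} = 1/sin(θ)^2
R = g^{ij} R_{ij} = (1)(1) + (1/sin(θ)^2)(sin(θ)^2) = 2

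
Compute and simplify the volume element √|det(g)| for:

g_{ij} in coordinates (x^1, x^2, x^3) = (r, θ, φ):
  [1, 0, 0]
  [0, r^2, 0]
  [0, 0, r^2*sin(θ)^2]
det(g) = r^4*sin(θ)^2
√|det(g)| = r^2*sin(θ) (taking 0 < θ < π so that |sin(θ)| = sin(θ))
Volume element: dV = r^2*sin(θ) dr dθ dφ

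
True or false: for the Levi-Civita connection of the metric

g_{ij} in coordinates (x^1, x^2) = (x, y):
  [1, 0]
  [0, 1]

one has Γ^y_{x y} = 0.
Γ^y_{x y} = (1/2) g^{yy} (∂_x g_{yy} + ∂_y g_{yx} - ∂_y g_{xy}) = (1/2)(1)((0) + (0) - (0)) = 0
This equals the proposed value 0.
True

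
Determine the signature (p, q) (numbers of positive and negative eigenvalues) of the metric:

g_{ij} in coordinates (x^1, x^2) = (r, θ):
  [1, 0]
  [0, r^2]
The metric is diagonal, so its eigenvalues are the diagonal entries: 1, r^2 (at a generic point, where coordinate-dependent entries are positive).
2 positive, 0 negative.
(2, 0) - Riemannian (positive definite)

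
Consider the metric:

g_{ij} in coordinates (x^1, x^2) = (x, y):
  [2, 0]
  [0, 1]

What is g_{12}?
With x^1 = x, x^2 = y, g_{12} = g_{xy} is the row-1, column-2 entry of the matrix.
g_{12} = 0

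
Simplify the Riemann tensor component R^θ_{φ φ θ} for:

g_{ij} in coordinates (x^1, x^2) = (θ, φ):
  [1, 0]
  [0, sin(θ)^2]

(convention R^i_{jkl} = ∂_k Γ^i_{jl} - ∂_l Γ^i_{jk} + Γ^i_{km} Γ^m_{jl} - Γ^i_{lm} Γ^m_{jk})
Non-zero Christoffel symbols (Γ^k_{ij} = Γ^k_{ji}):
Γ^θ_{φ φ} = -sin(2*θ)/2
Γ^φ_{θ φ} = 1/tan(θ)
R^θ_{φ φ θ} = ∂_φ Γ^θ_{φ θ} - ∂_θ Γ^θ_{φ φ} + Γ^θ_{φ m} Γ^m_{φ θ} - Γ^θ_{θ m} Γ^m_{φ φ}
  = (0) - (-cos(2*θ)) + (-cos(θ)^2) - (0) = -sin(θ)^2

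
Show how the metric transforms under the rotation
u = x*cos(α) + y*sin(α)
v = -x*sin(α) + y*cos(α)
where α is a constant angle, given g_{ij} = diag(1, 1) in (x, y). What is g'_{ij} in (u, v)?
Invert the transformation: x = u*cos(α) - v*sin(α), y = u*sin(α) + v*cos(α)
g'_{ij} = (∂x^k/∂x'^i)(∂x^l/∂x'^j) g_{kl}; with g_{kl} = δ_{kl} this is Σ_k (∂x^k/∂x'^i)(∂x^k/∂x'^j).
Jacobian: ∂x/∂u = cos(α), ∂x/∂v = -sin(α), ∂y/∂u = sin(α), ∂y/∂v = cos(α)
g'_{uu} = (cos(α))(cos(α)) + (sin(α))(sin(α)) = 1
g'_{uv} = (cos(α))(-sin(α)) + (sin(α))(cos(α)) = 0
g'_{vv} = (-sin(α))(-sin(α)) + (cos(α))(cos(α)) = 1
g'_{ij} = diag(1, 1)
The Euclidean metric is invariant under rotations.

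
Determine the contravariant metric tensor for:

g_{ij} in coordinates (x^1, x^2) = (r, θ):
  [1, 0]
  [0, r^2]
The metric is diagonal, so g^{ij} is diagonal with entries 1/g_{ii}: diag(1, 1/(r^2)).
g^{ij}:
  [1, 0]
  [0, 1/r^2]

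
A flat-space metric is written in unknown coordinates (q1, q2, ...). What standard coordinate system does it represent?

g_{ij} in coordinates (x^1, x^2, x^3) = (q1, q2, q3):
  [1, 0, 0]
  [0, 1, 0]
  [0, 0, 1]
All components are constant and the metric is the identity, i.e. orthonormal rectilinear coordinates.
Cartesian (3D) coordinates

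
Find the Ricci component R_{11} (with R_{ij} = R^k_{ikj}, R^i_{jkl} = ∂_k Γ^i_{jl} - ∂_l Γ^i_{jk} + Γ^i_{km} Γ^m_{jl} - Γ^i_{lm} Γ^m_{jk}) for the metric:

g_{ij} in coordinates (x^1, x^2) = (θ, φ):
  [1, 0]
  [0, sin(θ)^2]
Non-zero Christoffel symbols (Γ^k_{ij} = Γ^k_{ji}):
Γ^θ_{φ φ} = -sin(2*θ)/2
Γ^φ_{θ φ} = 1/tan(θ)
R^θ_{θ θ θ} = 0 (a repeated index in an antisymmetric pair)
R^φ_{θ φ θ} = ∂_φ Γ^φ_{θ θ} - ∂_θ Γ^φ_{θ φ} + Γ^φ_{φ m} Γ^m_{θ θ} - Γ^φ_{θ m} Γ^m_{θ φ}
  = (0) - (-1/sin(θ)^2) + (0) - (1/tan(θ)^2) = 1
R_{θθ} = R^θ_{θ θ θ} + R^φ_{θ φ θ} = (0) + (1) = 1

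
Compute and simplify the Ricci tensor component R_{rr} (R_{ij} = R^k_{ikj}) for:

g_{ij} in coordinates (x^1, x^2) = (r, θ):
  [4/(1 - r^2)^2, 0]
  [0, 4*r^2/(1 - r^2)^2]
Non-zero Christoffel symbols (Γ^k_{ij} = Γ^k_{ji}):
Γ^r_{r r} = 2*r/(1 - r^2)
Γ^r_{θ θ} = (r^3 + r)/(r^2 - 1)
Γ^θ_{r θ} = (-r^2 - 1)/(r^3 - r)
R^r_{r r r} = 0 (a repeated index in an antisymmetric pair)
R^θ_{r θ r} = ∂_θ Γ^θ_{r r} - ∂_r Γ^θ_{r θ} + Γ^θ_{θ m} Γ^m_{r r} - Γ^θ_{r m} Γ^m_{r θ}
  = (0) - ((r^4 + 4*r^2 - 1)/(r^3 - r)^2) + (2*(r^2 + 1)/(r^2 - 1)^2) - ((r^2 + 1)^2/(r^3 - r)^2) = -4/(r^2 - 1)^2
R_{rr} = R^r_{r r r} + R^θ_{r θ r} = (0) + (-4/(r^2 - 1)^2) = -4/(r^2 - 1)^2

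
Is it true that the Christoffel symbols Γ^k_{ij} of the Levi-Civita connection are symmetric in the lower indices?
The Levi-Civita connection is torsion-free, which is exactly Γ^k_{ij} = Γ^k_{ji}.
Yes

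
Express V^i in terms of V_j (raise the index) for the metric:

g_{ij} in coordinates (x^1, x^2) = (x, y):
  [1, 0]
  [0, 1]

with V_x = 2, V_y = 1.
Inverse metric (diagonal): g^{xx} = 1, g^{yy} = 1
V^i = g^{ij} V_j:
V^x = (1)(2) + (0)(1) = 2
V^y = (0)(2) + (1)(1) = 1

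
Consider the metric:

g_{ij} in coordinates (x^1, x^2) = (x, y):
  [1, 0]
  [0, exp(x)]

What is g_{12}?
With x^1 = x, x^2 = y, g_{12} = g_{xy} is the row-1, column-2 entry of the matrix.
g_{12} = 0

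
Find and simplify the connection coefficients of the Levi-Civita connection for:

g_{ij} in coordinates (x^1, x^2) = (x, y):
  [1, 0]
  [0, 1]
Using Γ^k_{ij} = (1/2) g^{km} (∂_i g_{mj} + ∂_j g_{mi} - ∂_m g_{ij}); the metric is diagonal, so only the m = k term contributes.
Every metric component is constant, so all ∂_m g_{ij} = 0 and every Christoffel symbol vanishes.
All Christoffel symbols are zero.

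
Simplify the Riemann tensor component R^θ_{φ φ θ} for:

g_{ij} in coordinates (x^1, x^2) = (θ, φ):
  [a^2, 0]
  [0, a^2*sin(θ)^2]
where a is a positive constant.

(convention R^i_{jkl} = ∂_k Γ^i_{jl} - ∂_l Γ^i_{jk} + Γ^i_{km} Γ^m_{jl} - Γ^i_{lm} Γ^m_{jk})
Non-zero Christoffel symbols (Γ^k_{ij} = Γ^k_{ji}):
Γ^θ_{φ φ} = -sin(2*θ)/2
Γ^φ_{θ φ} = 1/tan(θ)
R^θ_{φ φ θ} = ∂_φ Γ^θ_{φ θ} - ∂_θ Γ^θ_{φ φ} + Γ^θ_{φ m} Γ^m_{φ θ} - Γ^θ_{θ m} Γ^m_{φ φ}
  = (0) - (-cos(2*θ)) + (-cos(θ)^2) - (0) = -sin(θ)^2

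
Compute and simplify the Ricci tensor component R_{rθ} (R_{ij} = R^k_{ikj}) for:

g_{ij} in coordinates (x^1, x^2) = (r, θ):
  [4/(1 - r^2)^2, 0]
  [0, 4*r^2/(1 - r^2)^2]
Non-zero Christoffel symbols (Γ^k_{ij} = Γ^k_{ji}):
Γ^r_{r r} = 2*r/(1 - r^2)
Γ^r_{θ θ} = (r^3 + r)/(r^2 - 1)
Γ^θ_{r θ} = (-r^2 - 1)/(r^3 - r)
R^r_{r r θ} = 0 (a repeated index in an antisymmetric pair)
R^θ_{r θ θ} = 0 (a repeated index in an antisymmetric pair)
R_{rθ} = R^r_{r r θ} + R^θ_{r θ θ} = (0) + (0) = 0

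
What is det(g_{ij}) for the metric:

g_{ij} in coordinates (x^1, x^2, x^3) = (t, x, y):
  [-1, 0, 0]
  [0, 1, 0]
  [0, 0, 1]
Diagonal metric: det(g) = g_{11}·g_{22}·g_{33}
= (-1)·(1)·(1)
det(g) = -1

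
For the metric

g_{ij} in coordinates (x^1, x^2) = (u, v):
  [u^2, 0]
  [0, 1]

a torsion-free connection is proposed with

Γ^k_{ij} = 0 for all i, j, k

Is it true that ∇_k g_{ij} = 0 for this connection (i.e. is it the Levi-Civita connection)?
Using ∇_k g_{ij} = ∂_k g_{ij} - Γ^m_{ki} g_{mj} - Γ^m_{kj} g_{im}:
∇_u g_{uu} = (2*u) - (0) - (0) = 2*u ≠ 0
So the connection is not metric compatible (it is not the Levi-Civita connection).
No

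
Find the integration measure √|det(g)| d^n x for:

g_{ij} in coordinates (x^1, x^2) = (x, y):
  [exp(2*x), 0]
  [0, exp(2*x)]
det(g) = exp(4*x)
√|det(g)| = exp(2*x)
Volume element: dV = exp(2*x) dx dy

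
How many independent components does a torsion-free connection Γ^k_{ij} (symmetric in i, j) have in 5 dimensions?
Γ^k_{ij} has n choices for the upper index and n(n+1)/2 independent symmetric lower index pairs.
Total = 5 × 5×6/2 = 5 × 15 = 75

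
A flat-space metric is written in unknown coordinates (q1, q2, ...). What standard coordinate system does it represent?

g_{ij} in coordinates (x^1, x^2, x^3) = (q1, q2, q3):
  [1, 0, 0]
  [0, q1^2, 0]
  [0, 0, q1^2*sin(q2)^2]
The line element ds^2 = dq1^2 + q1^2 dq2^2 + q1^2 sin(q2)^2 dq3^2 is dr^2 + r^2 dθ^2 + r^2 sin(θ)^2 dφ^2 with q1 = r, q2 = θ, q3 = φ.
spherical coordinates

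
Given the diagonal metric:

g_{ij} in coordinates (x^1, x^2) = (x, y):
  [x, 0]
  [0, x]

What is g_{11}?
With x^1 = x, x^2 = y, g_{11} = g_{xx} is the row-1, column-1 entry of the matrix.
g_{11} = x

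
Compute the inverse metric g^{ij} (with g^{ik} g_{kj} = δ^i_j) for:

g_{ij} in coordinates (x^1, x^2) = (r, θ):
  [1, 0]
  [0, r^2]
The metric is diagonal, so g^{ij} is diagonal with entries 1/g_{ii}: diag(1, 1/(r^2)).
g^{ij}:
  [1, 0]
  [0, 1/r^2]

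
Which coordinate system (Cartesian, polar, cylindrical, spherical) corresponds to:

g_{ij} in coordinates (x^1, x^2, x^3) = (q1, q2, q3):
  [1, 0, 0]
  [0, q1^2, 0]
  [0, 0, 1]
The line element ds^2 = dq1^2 + q1^2 dq2^2 + dq3^2 is dr^2 + r^2 dθ^2 + dz^2 with q1 = r, q2 = θ, q3 = z.
cylindrical coordinates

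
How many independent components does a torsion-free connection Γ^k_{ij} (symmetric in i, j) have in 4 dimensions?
Γ^k_{ij} has n choices for the upper index and n(n+1)/2 independent symmetric lower index pairs.
Total = 4 × 4×5/2 = 4 × 10 = 40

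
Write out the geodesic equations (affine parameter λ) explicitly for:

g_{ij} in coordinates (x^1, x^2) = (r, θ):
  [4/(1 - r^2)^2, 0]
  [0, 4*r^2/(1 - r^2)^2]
Geodesic equation: d^2x^k/dλ^2 + Γ^k_{ij} (dx^i/dλ)(dx^j/dλ) = 0.
Non-zero Christoffel symbols:
Γ^r_{r r} = 2*r/(1 - r^2)
Γ^r_{θ θ} = (r^3 + r)/(r^2 - 1)
Γ^θ_{r θ} = (-r^2 - 1)/(r^3 - r)
Substituting (the symmetric pair Γ^k_{ij}, Γ^k_{ji} combines into a factor 2):
d^2r/dλ^2 + (2*r/(1 - r^2)) (dr/dλ)^2 + ((r^3 + r)/(r^2 - 1)) (dθ/dλ)^2 = 0
d^2θ/dλ^2 + ((-2*r^2 - 2)/(r^3 - r)) (dr/dλ)(dθ/dλ) = 0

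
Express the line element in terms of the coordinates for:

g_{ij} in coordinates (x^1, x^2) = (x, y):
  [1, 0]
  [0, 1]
ds^2 = g_{ij} dx^i dx^j; only the non-zero components contribute.
ds^2 = dx^2 + dy^2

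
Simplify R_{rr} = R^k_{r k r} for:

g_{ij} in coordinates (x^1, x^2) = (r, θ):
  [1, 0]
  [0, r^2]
Non-zero Christoffel symbols (Γ^k_{ij} = Γ^k_{ji}):
Γ^r_{θ θ} = -r
Γ^θ_{r θ} = 1/r
R^r_{r r r} = 0 (a repeated index in an antisymmetric pair)
R^θ_{r θ r} = ∂_θ Γ^θ_{r r} - ∂_r Γ^θ_{r θ} + Γ^θ_{θ m} Γ^m_{r r} - Γ^θ_{r m} Γ^m_{r θ}
  = (0) - (-1/r^2) + (0) - (1/r^2) = 0
R_{rr} = R^r_{r r r} + R^θ_{r θ r} = (0) + (0) = 0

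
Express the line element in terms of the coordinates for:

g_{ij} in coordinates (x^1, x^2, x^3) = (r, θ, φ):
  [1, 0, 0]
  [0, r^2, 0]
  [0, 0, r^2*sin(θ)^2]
ds^2 = g_{ij} dx^i dx^j; only the non-zero components contribute.
ds^2 = dr^2 + r^2 dθ^2 + r^2*sin(θ)^2 dφ^2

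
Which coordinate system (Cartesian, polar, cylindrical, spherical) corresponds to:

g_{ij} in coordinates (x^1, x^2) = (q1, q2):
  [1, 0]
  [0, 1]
All components are constant and the metric is the identity, i.e. orthonormal rectilinear coordinates.
Cartesian (2D) coordinates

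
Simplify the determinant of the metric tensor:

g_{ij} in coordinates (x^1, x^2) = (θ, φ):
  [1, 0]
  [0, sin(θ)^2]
For a 2×2 metric: det(g) = g_{11}·g_{22} - g_{12}·g_{21}
= (1)·(sin(θ)^2) - (0)·(0)
= sin(θ)^2 - 0
det(g) = sin(θ)^2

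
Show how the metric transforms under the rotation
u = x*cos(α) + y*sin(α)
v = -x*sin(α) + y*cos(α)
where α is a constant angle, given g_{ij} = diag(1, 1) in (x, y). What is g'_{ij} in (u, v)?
Invert the transformation: x = u*cos(α) - v*sin(α), y = u*sin(α) + v*cos(α)
g'_{ij} = (∂x^k/∂x'^i)(∂x^l/∂x'^j) g_{kl}; with g_{kl} = δ_{kl} this is Σ_k (∂x^k/∂x'^i)(∂x^k/∂x'^j).
Jacobian: ∂x/∂u = cos(α), ∂x/∂v = -sin(α), ∂y/∂u = sin(α), ∂y/∂v = cos(α)
g'_{uu} = (cos(α))(cos(α)) + (sin(α))(sin(α)) = 1
g'_{uv} = (cos(α))(-sin(α)) + (sin(α))(cos(α)) = 0
g'_{vv} = (-sin(α))(-sin(α)) + (cos(α))(cos(α)) = 1
g'_{ij} = diag(1, 1)
The Euclidean metric is invariant under rotations.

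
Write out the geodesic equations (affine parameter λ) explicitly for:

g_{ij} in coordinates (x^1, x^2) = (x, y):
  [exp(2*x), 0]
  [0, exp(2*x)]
Geodesic equation: d^2x^k/dλ^2 + Γ^k_{ij} (dx^i/dλ)(dx^j/dλ) = 0.
Non-zero Christoffel symbols:
Γ^x_{x x} = 1
Γ^x_{y y} = -1
Γ^y_{x y} = 1
Substituting (the symmetric pair Γ^k_{ij}, Γ^k_{ji} combines into a factor 2):
d^2x/dλ^2 + (dx/dλ)^2 - (dy/dλ)^2 = 0
d^2y/dλ^2 + 2 (dx/dλ)(dy/dλ) = 0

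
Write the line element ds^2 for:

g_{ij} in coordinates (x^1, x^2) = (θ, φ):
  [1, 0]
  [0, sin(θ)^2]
ds^2 = g_{ij} dx^i dx^j; only the non-zero components contribute.
ds^2 = dθ^2 + sin(θ)^2 dφ^2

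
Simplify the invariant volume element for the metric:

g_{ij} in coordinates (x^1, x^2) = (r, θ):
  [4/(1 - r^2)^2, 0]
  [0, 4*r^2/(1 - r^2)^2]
det(g) = 16*r^2/(1 - r^2)^4
√|det(g)| = 4*r/(r^2 - 1)^2
Volume element: dV = 4*r/(r^2 - 1)^2 dr dθ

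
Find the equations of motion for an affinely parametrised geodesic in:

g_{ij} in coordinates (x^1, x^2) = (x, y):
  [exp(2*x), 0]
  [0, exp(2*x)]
Geodesic equation: d^2x^k/dλ^2 + Γ^k_{ij} (dx^i/dλ)(dx^j/dλ) = 0.
Non-zero Christoffel symbols:
Γ^x_{x x} = 1
Γ^x_{y y} = -1
Γ^y_{x y} = 1
Substituting (the symmetric pair Γ^k_{ij}, Γ^k_{ji} combines into a factor 2):
d^2x/dλ^2 + (dx/dλ)^2 - (dy/dλ)^2 = 0
d^2y/dλ^2 + 2 (dx/dλ)(dy/dλ) = 0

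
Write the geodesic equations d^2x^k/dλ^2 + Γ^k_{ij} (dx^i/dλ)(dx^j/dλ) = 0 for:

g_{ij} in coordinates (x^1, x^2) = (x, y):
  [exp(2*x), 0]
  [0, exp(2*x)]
Geodesic equation: d^2x^k/dλ^2 + Γ^k_{ij} (dx^i/dλ)(dx^j/dλ) = 0.
Non-zero Christoffel symbols:
Γ^x_{x x} = 1
Γ^x_{y y} = -1
Γ^y_{x y} = 1
Substituting (the symmetric pair Γ^k_{ij}, Γ^k_{ji} combines into a factor 2):
d^2x/dλ^2 + (dx/dλ)^2 - (dy/dλ)^2 = 0
d^2y/dλ^2 + 2 (dx/dλ)(dy/dλ) = 0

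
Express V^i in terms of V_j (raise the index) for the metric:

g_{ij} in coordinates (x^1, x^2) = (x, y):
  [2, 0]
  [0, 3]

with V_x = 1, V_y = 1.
Inverse metric (diagonal): g^{xx} = 1/2, g^{yy} = 1/3
V^i = g^{ij} V_j:
V^x = (1/2)(1) + (0)(1) = 1/2
V^y = (0)(1) + (1/3)(1) = 1/3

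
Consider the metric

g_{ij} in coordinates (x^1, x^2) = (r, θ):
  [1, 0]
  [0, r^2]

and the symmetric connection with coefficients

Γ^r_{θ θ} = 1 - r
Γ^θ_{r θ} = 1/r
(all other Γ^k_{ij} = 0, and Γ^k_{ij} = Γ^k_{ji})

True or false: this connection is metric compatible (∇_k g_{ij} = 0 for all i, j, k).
Using ∇_k g_{ij} = ∂_k g_{ij} - Γ^m_{ki} g_{mj} - Γ^m_{kj} g_{im}:
∇_θ g_{rθ} = (0) - (r) - (1 - r) = -1 ≠ 0
So the connection is not metric compatible (it is not the Levi-Civita connection).
False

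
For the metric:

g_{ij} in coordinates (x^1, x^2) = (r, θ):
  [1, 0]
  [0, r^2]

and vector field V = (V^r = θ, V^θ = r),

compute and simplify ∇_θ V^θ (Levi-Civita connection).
Non-zero Christoffel symbols:
Γ^r_{θ θ} = -r
Γ^θ_{r θ} = 1/r
∇_θ V^θ = ∂_θ V^θ + Γ^θ_{θ j} V^j
  = (0) + (1/r)(θ) + (0)(r)
  = θ/r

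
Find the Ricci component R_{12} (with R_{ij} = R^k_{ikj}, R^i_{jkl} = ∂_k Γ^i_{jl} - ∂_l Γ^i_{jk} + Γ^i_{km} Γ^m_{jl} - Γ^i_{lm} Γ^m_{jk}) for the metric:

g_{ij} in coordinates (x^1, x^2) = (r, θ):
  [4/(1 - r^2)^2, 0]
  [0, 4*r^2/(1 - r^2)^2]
Non-zero Christoffel symbols (Γ^k_{ij} = Γ^k_{ji}):
Γ^r_{r r} = 2*r/(1 - r^2)
Γ^r_{θ θ} = (r^3 + r)/(r^2 - 1)
Γ^θ_{r θ} = (-r^2 - 1)/(r^3 - r)
R^r_{r r θ} = 0 (a repeated index in an antisymmetric pair)
R^θ_{r θ θ} = 0 (a repeated index in an antisymmetric pair)
R_{rθ} = R^r_{r r θ} + R^θ_{r θ θ} = (0) + (0) = 0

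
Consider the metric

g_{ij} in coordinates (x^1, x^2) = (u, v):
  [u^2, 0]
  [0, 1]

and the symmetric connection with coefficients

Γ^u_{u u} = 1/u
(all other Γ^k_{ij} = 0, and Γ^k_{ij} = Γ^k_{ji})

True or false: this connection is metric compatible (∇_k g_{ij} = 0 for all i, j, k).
Using ∇_k g_{ij} = ∂_k g_{ij} - Γ^m_{ki} g_{mj} - Γ^m_{kj} g_{im}:
e.g. ∇_u g_{uu} = (2*u) - (u) - (u) = 0
Every component ∇_k g_{ij} vanishes: the connection is metric compatible.
True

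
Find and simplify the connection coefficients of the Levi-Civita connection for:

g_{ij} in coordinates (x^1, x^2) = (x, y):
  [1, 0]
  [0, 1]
Using Γ^k_{ij} = (1/2) g^{km} (∂_i g_{mj} + ∂_j g_{mi} - ∂_m g_{ij}); the metric is diagonal, so only the m = k term contributes.
Every metric component is constant, so all ∂_m g_{ij} = 0 and every Christoffel symbol vanishes.
All Christoffel symbols are zero.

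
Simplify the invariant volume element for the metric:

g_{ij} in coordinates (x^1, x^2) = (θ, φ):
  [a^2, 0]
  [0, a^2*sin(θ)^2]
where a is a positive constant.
det(g) = a^4*sin(θ)^2
√|det(g)| = a^2*sin(θ) (taking 0 < θ < π so that |sin(θ)| = sin(θ))
Volume element: dV = a^2*sin(θ) dθ dφ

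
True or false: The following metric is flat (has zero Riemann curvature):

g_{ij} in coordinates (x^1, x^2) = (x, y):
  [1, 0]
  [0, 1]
All metric components are constant, so every Christoffel symbol vanishes and R^i_{jkl} = 0.
True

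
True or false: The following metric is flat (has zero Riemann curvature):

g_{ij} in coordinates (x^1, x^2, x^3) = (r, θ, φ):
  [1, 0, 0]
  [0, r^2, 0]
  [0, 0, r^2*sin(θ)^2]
Non-zero Christoffel symbols:
Γ^r_{θ θ} = -r
Γ^r_{φ φ} = -r*sin(θ)^2
Γ^θ_{r θ} = 1/r
Γ^θ_{φ φ} = -sin(2*θ)/2
Γ^φ_{r φ} = 1/r
Γ^φ_{θ φ} = 1/tan(θ)
Ricci tensor: R_{rr} = 0, R_{rθ} = 0, R_{rφ} = 0, R_{θθ} = 0, R_{θφ} = 0, R_{φφ} = 0
All R_{ij} vanish; in 3 dimensions the Riemann tensor is fully determined by the Ricci tensor, so R^i_{jkl} = 0: the metric is flat (curvilinear coordinates on flat space).
True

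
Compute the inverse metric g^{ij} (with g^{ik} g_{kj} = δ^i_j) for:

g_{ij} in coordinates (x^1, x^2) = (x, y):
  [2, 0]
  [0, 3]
The metric is diagonal, so g^{ij} is diagonal with entries 1/g_{ii}: diag(1/2, 1/3).
g^{ij}:
  [1/2, 0]
  [0, 1/3]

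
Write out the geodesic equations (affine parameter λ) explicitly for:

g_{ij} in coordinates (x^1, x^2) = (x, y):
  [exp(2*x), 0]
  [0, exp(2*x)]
Geodesic equation: d^2x^k/dλ^2 + Γ^k_{ij} (dx^i/dλ)(dx^j/dλ) = 0.
Non-zero Christoffel symbols:
Γ^x_{x x} = 1
Γ^x_{y y} = -1
Γ^y_{x y} = 1
Substituting (the symmetric pair Γ^k_{ij}, Γ^k_{ji} combines into a factor 2):
d^2x/dλ^2 + (dx/dλ)^2 - (dy/dλ)^2 = 0
d^2y/dλ^2 + 2 (dx/dλ)(dy/dλ) = 0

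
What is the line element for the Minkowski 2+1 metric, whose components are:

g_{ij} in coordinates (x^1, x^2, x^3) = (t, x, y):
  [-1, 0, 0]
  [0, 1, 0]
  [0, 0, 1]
ds^2 = g_{ij} dx^i dx^j; only the non-zero components contribute.
ds^2 = -dt^2 + dx^2 + dy^2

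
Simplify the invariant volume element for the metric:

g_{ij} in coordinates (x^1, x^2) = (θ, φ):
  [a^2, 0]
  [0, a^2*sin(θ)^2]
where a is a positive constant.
det(g) = a^4*sin(θ)^2
√|det(g)| = a^2*sin(θ) (taking 0 < θ < π so that |sin(θ)| = sin(θ))
Volume element: dV = a^2*sin(θ) dθ dφ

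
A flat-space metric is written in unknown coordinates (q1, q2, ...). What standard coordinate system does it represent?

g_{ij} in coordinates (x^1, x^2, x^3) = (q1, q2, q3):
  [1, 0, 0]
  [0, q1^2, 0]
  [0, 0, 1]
The line element ds^2 = dq1^2 + q1^2 dq2^2 + dq3^2 is dr^2 + r^2 dθ^2 + dz^2 with q1 = r, q2 = θ, q3 = z.
cylindrical coordinates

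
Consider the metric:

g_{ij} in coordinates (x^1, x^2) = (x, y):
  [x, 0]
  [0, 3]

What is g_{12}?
With x^1 = x, x^2 = y, g_{12} = g_{xy} is the row-1, column-2 entry of the matrix.
g_{12} = 0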